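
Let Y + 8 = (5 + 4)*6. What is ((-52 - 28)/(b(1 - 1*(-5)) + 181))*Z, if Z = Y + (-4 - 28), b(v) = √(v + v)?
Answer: -202720/32749 + 2240*√3/32749 ≈ -6.0716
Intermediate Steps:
b(v) = √2*√v (b(v) = √(2*v) = √2*√v)
Y = 46 (Y = -8 + (5 + 4)*6 = -8 + 9*6 = -8 + 54 = 46)
Z = 14 (Z = 46 + (-4 - 28) = 46 - 32 = 14)
((-52 - 28)/(b(1 - 1*(-5)) + 181))*Z = ((-52 - 28)/(√2*√(1 - 1*(-5)) + 181))*14 = -80/(√2*√(1 + 5) + 181)*14 = -80/(√2*√6 + 181)*14 = -80/(2*√3 + 181)*14 = -80/(181 + 2*√3)*14 = -1120/(181 + 2*√3)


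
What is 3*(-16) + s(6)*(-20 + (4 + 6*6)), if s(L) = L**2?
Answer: 672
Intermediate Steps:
3*(-16) + s(6)*(-20 + (4 + 6*6)) = 3*(-16) + 6**2*(-20 + (4 + 6*6)) = -48 + 36*(-20 + (4 + 36)) = -48 + 36*(-20 + 40) = -48 + 36*20 = -48 + 720 = 672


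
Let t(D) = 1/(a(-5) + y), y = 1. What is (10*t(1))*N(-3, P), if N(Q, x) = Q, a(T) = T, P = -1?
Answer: 15/2 ≈ 7.5000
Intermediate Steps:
t(D) = -¼ (t(D) = 1/(-5 + 1) = 1/(-4) = -¼)
(10*t(1))*N(-3, P) = (10*(-¼))*(-3) = -5/2*(-3) = 15/2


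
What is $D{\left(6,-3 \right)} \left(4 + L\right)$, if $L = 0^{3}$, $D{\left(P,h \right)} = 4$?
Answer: $16$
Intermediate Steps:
$L = 0$
$D{\left(6,-3 \right)} \left(4 + L\right) = 4 \left(4 + 0\right) = 4 \cdot 4 = 16$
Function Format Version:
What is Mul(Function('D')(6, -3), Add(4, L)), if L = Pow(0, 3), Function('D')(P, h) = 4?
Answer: 16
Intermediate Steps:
L = 0
Mul(Function('D')(6, -3), Add(4, L)) = Mul(4, Add(4, 0)) = Mul(4, 4) = 16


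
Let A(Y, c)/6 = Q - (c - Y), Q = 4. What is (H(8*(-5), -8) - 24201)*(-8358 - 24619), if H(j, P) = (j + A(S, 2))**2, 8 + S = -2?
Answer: 542702489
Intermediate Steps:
S = -10 (S = -8 - 2 = -10)
A(Y, c) = 24 - 6*c + 6*Y (A(Y, c) = 6*(4 - (c - Y)) = 6*(4 + (Y - c)) = 6*(4 + Y - c) = 24 - 6*c + 6*Y)
H(j, P) = (-48 + j)**2 (H(j, P) = (j + (24 - 6*2 + 6*(-10)))**2 = (j + (24 - 12 - 60))**2 = (j - 48)**2 = (-48 + j)**2)
(H(8*(-5), -8) - 24201)*(-8358 - 24619) = ((-48 + 8*(-5))**2 - 24201)*(-8358 - 24619) = ((-48 - 40)**2 - 24201)*(-32977) = ((-88)**2 - 24201)*(-32977) = (7744 - 24201)*(-32977) = -16457*(-32977) = 542702489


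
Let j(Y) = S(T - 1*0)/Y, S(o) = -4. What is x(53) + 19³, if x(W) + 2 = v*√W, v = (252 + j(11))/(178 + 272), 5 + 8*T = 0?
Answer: 6857 + 1384*√53/2475 ≈ 6861.1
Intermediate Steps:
T = -5/8 (T = -5/8 + (⅛)*0 = -5/8 + 0 = -5/8 ≈ -0.62500)
j(Y) = -4/Y
v = 1384/2475 (v = (252 - 4/11)/(178 + 272) = (252 - 4*1/11)/450 = (252 - 4/11)*(1/450) = (2768/11)*(1/450) = 1384/2475 ≈ 0.55919)
x(W) = -2 + 1384*√W/2475
x(53) + 19³ = (-2 + 1384*√53/2475) + 19³ = (-2 + 1384*√53/2475) + 6859 = 6857 + 1384*√53/2475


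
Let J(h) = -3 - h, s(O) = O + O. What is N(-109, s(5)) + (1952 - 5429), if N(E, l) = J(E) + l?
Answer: -3361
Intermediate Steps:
s(O) = 2*O
N(E, l) = -3 + l - E (N(E, l) = (-3 - E) + l = -3 + l - E)
N(-109, s(5)) + (1952 - 5429) = (-3 + 2*5 - 1*(-109)) + (1952 - 5429) = (-3 + 10 + 109) - 3477 = 116 - 3477 = -3361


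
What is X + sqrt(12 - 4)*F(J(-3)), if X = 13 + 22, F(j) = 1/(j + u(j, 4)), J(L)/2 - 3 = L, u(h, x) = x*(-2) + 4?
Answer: 35 - sqrt(2)/2 ≈ 34.293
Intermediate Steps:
u(h, x) = 4 - 2*x (u(h, x) = -2*x + 4 = 4 - 2*x)
J(L) = 6 + 2*L
F(j) = 1/(-4 + j) (F(j) = 1/(j + (4 - 2*4)) = 1/(j + (4 - 8)) = 1/(j - 4) = 1/(-4 + j))
X = 35
X + sqrt(12 - 4)*F(J(-3)) = 35 + sqrt(12 - 4)/(-4 + (6 + 2*(-3))) = 35 + sqrt(8)/(-4 + (6 - 6)) = 35 + (2*sqrt(2))/(-4 + 0) = 35 + (2*sqrt(2))/(-4) = 35 + (2*sqrt(2))*(-1/4) = 35 - sqrt(2)/2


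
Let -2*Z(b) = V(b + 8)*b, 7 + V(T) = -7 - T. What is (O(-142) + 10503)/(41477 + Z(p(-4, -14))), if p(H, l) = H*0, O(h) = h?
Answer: 10361/41477 ≈ 0.24980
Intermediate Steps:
V(T) = -14 - T (V(T) = -7 + (-7 - T) = -14 - T)
p(H, l) = 0
Z(b) = -b*(-22 - b)/2 (Z(b) = -(-14 - (b + 8))*b/2 = -(-14 - (8 + b))*b/2 = -(-14 + (-8 - b))*b/2 = -(-22 - b)*b/2 = -b*(-22 - b)/2)
(O(-142) + 10503)/(41477 + Z(p(-4, -14))) = (-142 + 10503)/(41477 + (1/2)*0*(22 + 0)) = 10361/(41477 + (1/2)*0*22) = 10361/(41477 + 0) = 10361/41477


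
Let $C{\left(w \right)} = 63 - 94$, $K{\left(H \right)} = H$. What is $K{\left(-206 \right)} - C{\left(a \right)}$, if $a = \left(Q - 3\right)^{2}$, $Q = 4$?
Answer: $-175$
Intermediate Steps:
$a = 1$ ($a = \left(4 - 3\right)^{2} = 1^{2} = 1$)
$C{\left(w \right)} = -31$
$K{\left(-206 \right)} - C{\left(a \right)} = -206 - -31 = -206 + 31 = -175$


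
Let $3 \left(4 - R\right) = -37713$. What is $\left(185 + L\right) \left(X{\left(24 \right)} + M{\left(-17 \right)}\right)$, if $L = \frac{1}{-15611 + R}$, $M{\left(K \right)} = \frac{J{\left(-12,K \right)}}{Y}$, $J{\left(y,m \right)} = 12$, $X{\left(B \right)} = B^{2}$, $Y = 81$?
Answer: $\frac{2184291851}{20493} \approx 1.0659 \cdot 10^{5}$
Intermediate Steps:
$R = 12575$ ($R = 4 - -12571 = 4 + 12571 = 12575$)
$M{\left(K \right)} = \frac{4}{27}$ ($M{\left(K \right)} = \frac{12}{81} = 12 \cdot \frac{1}{81} = \frac{4}{27}$)
$L = - \frac{1}{3036}$ ($L = \frac{1}{-15611 + 12575} = \frac{1}{-3036} = - \frac{1}{3036} \approx -0.00032938$)
$\left(185 + L\right) \left(X{\left(24 \right)} + M{\left(-17 \right)}\right) = \left(185 - \frac{1}{3036}\right) \left(24^{2} + \frac{4}{27}\right) = \frac{561659 \left(576 + \frac{4}{27}\right)}{3036} = \frac{561659}{3036} \cdot \frac{15556}{27} = \frac{2184291851}{20493}$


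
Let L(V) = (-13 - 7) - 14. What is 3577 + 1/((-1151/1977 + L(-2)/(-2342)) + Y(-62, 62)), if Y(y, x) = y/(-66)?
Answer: 33885444316/9466027 ≈ 3579.7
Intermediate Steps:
Y(y, x) = -y/66 (Y(y, x) = y*(-1/66) = -y/66)
L(V) = -34 (L(V) = -20 - 14 = -34)
3577 + 1/((-1151/1977 + L(-2)/(-2342)) + Y(-62, 62)) = 3577 + 1/((-1151/1977 - 34/(-2342)) - 1/66*(-62)) = 3577 + 1/((-1151*1/1977 - 34*(-1/2342)) + 31/33) = 3577 + 1/((-1151/1977 + 17/1171) + 31/33) = 3577 + 1/(-1314212/2315067 + 31/33) = 3577 + 1/(9466027/25465737) = 3577 + 25465737/9466027 = 33885444316/9466027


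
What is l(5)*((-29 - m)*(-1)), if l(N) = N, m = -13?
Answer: 80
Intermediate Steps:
l(5)*((-29 - m)*(-1)) = 5*((-29 - 1*(-13))*(-1)) = 5*((-29 + 13)*(-1)) = 5*(-16*(-1)) = 5*16 = 80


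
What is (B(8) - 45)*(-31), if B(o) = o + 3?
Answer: 1054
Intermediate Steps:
B(o) = 3 + o
(B(8) - 45)*(-31) = ((3 + 8) - 45)*(-31) = (11 - 45)*(-31) = -34*(-31) = 1054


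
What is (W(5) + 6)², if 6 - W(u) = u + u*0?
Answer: 49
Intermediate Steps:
W(u) = 6 - u (W(u) = 6 - (u + u*0) = 6 - (u + 0) = 6 - u)
(W(5) + 6)² = ((6 - 1*5) + 6)² = ((6 - 5) + 6)² = (1 + 6)² = 7² = 49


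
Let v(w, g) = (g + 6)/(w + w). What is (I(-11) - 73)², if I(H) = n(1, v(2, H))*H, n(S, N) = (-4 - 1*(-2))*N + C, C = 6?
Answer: 110889/4 ≈ 27722.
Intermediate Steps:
v(w, g) = (6 + g)/(2*w) (v(w, g) = (6 + g)/((2*w)) = (6 + g)*(1/(2*w)) = (6 + g)/(2*w))
n(S, N) = 6 - 2*N (n(S, N) = (-4 - 1*(-2))*N + 6 = (-4 + 2)*N + 6 = -2*N + 6 = 6 - 2*N)
I(H) = H*(3 - H/2) (I(H) = (6 - (6 + H)/2)*H = (6 - 2*(3/2 + H/4))*H = (6 + (-3 - H/2))*H = (3 - H/2)*H = H*(3 - H/2))
(I(-11) - 73)² = ((½)*(-11)*(6 - 1*(-11)) - 73)² = ((½)*(-11)*(6 + 11) - 73)² = ((½)*(-11)*17 - 73)² = (-187/2 - 73)² = (-333/2)² = 110889/4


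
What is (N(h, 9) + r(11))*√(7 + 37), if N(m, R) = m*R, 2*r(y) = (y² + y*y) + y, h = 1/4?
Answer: 515*√11/2 ≈ 854.03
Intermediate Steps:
h = ¼ ≈ 0.25000
r(y) = y² + y/2 (r(y) = ((y² + y*y) + y)/2 = ((y² + y²) + y)/2 = (2*y² + y)/2 = (y + 2*y²)/2 = y² + y/2)
N(m, R) = R*m
(N(h, 9) + r(11))*√(7 + 37) = (9*(¼) + 11*(½ + 11))*√(7 + 37) = (9/4 + 11*(23/2))*√44 = (9/4 + 253/2)*(2*√11) = 515*(2*√11)/4 = 515*√11/2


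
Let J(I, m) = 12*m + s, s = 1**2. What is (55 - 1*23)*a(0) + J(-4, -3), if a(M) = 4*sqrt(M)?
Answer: -35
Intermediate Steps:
s = 1
J(I, m) = 1 + 12*m (J(I, m) = 12*m + 1 = 1 + 12*m)
(55 - 1*23)*a(0) + J(-4, -3) = (55 - 1*23)*(4*sqrt(0)) + (1 + 12*(-3)) = (55 - 23)*(4*0) + (1 - 36) = 32*0 - 35 = 0 - 35 = -35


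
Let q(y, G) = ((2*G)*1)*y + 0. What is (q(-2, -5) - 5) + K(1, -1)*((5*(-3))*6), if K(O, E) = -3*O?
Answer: 285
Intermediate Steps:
q(y, G) = 2*G*y (q(y, G) = (2*G)*y + 0 = 2*G*y + 0 = 2*G*y)
(q(-2, -5) - 5) + K(1, -1)*((5*(-3))*6) = (2*(-5)*(-2) - 5) + (-3*1)*((5*(-3))*6) = (20 - 5) - (-45)*6 = 15 - 3*(-90) = 15 + 270 = 285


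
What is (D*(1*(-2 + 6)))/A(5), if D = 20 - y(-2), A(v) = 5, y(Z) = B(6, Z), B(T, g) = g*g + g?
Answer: 72/5 ≈ 14.400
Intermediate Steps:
B(T, g) = g + g**2 (B(T, g) = g**2 + g = g + g**2)
y(Z) = Z*(1 + Z)
D = 18 (D = 20 - (-2)*(1 - 2) = 20 - (-2)*(-1) = 20 - 1*2 = 20 - 2 = 18)
(D*(1*(-2 + 6)))/A(5) = (18*(1*(-2 + 6)))/5 = (18*(1*4))*(1/5) = (18*4)*(1/5) = 72*(1/5) = 72/5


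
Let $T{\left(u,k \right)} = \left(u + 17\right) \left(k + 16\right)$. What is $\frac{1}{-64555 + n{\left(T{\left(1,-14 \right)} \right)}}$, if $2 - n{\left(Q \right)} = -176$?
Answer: $- \frac{1}{64377} \approx -1.5534 \cdot 10^{-5}$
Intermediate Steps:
$T{\left(u,k \right)} = \left(16 + k\right) \left(17 + u\right)$ ($T{\left(u,k \right)} = \left(17 + u\right) \left(16 + k\right) = \left(16 + k\right) \left(17 + u\right)$)
$n{\left(Q \right)} = 178$ ($n{\left(Q \right)} = 2 - -176 = 2 + 176 = 178$)
$\frac{1}{-64555 + n{\left(T{\left(1,-14 \right)} \right)}} = \frac{1}{-64555 + 178} = \frac{1}{-64377} = - \frac{1}{64377}$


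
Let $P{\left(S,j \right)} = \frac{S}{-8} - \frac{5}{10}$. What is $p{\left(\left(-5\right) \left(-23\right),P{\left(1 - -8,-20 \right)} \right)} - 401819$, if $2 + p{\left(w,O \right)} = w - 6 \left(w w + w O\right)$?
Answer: $- \frac{1919739}{4} \approx -4.7994 \cdot 10^{5}$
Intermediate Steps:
$P{\left(S,j \right)} = - \frac{1}{2} - \frac{S}{8}$ ($P{\left(S,j \right)} = S \left(- \frac{1}{8}\right) - \frac{1}{2} = - \frac{S}{8} - \frac{1}{2} = - \frac{1}{2} - \frac{S}{8}$)
$p{\left(w,O \right)} = -2 + w - 6 w^{2} - 6 O w$ ($p{\left(w,O \right)} = -2 + \left(w - 6 \left(w w + w O\right)\right) = -2 + \left(w - 6 \left(w^{2} + O w\right)\right) = -2 - \left(- w + 6 w^{2} + 6 O w\right) = -2 + w - 6 w^{2} - 6 O w$)
$p{\left(\left(-5\right) \left(-23\right),P{\left(1 - -8,-20 \right)} \right)} - 401819 = \left(-2 - -115 - 6 \left(\left(-5\right) \left(-23\right)\right)^{2} - 6 \left(- \frac{1}{2} - \frac{1 - -8}{8}\right) \left(\left(-5\right) \left(-23\right)\right)\right) - 401819 = \left(-2 + 115 - 6 \cdot 115^{2} - 6 \left(- \frac{1}{2} - \frac{1 + 8}{8}\right) 115\right) - 401819 = \left(-2 + 115 - 79350 - 6 \left(- \frac{1}{2} - \frac{9}{8}\right) 115\right) - 401819 = \left(-2 + 115 - 79350 - \left(- \frac{39}{4}\right) 115\right) - 401819 = \left(-2 + 115 - 79350 + \frac{4485}{4}\right) - 401819 = - \frac{312463}{4} - 401819 = - \frac{1919739}{4}$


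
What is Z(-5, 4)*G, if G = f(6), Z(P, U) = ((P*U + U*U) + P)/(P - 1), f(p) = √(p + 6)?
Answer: 3*√3 ≈ 5.1962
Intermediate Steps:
f(p) = √(6 + p)
Z(P, U) = (P + U² + P*U)/(-1 + P) (Z(P, U) = ((P*U + U²) + P)/(-1 + P) = ((U² + P*U) + P)/(-1 + P) = (P + U² + P*U)/(-1 + P))
G = 2*√3 (G = √(6 + 6) = √12 = 2*√3 ≈ 3.4641)
Z(-5, 4)*G = ((-5 + 4² - 5*4)/(-1 - 5))*(2*√3) = ((-5 + 16 - 20)/(-6))*(2*√3) = (-⅙*(-9))*(2*√3) = 3*(2*√3)/2 = 3*√3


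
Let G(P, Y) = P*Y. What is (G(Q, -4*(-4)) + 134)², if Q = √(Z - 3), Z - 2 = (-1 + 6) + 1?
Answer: 19236 + 4288*√5 ≈ 28824.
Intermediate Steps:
Z = 8 (Z = 2 + ((-1 + 6) + 1) = 2 + (5 + 1) = 2 + 6 = 8)
Q = √5 (Q = √(8 - 3) = √5 ≈ 2.2361)
(G(Q, -4*(-4)) + 134)² = (√5*(-4*(-4)) + 134)² = (√5*16 + 134)² = (16*√5 + 134)² = (134 + 16*√5)²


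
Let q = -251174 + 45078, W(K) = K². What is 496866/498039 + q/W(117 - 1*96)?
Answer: -34141575946/73211733 ≈ -466.34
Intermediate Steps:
q = -206096
496866/498039 + q/W(117 - 1*96) = 496866/498039 - 206096/(117 - 1*96)² = 496866*(1/498039) - 206096/(117 - 96)² = 165622/166013 - 206096/(21²) = 165622/166013 - 206096/441 = -34141575946/73211733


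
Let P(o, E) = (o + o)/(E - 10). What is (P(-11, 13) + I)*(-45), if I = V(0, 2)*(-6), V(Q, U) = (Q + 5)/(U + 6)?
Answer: 1995/4 ≈ 498.75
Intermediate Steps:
V(Q, U) = (5 + Q)/(6 + U)
P(o, E) = 2*o/(-10 + E) (P(o, E) = (2*o)/(-10 + E) = 2*o/(-10 + E))
I = -15/4 (I = ((5 + 0)/(6 + 2))*(-6) = (5/8)*(-6) = -15/4 ≈ -3.7500)
(P(-11, 13) + I)*(-45) = (2*(-11)/(-10 + 13) - 15/4)*(-45) = (2*(-11)/3 - 15/4)*(-45) = (2*(-11)*(⅓) - 15/4)*(-45) = (-22/3 - 15/4)*(-45) = -133/12*(-45) = 1995/4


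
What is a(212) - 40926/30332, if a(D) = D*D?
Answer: 681600241/15166 ≈ 44943.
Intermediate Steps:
a(D) = D²
a(212) - 40926/30332 = 212² - 40926/30332 = 44944 - 40926/30332 = 44944 - 1*20463/15166 = 44944 - 20463/15166 = 681600241/15166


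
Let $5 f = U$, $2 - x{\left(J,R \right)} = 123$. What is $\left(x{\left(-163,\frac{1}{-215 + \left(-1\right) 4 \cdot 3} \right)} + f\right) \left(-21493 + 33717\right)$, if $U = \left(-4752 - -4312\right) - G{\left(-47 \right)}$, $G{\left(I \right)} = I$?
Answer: $- \frac{12199552}{5} \approx -2.4399 \cdot 10^{6}$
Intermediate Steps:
$x{\left(J,R \right)} = -121$ ($x{\left(J,R \right)} = 2 - 123 = -121$)
$U = -393$ ($U = \left(-4752 - -4312\right) - -47 = \left(-4752 + 4312\right) + 47 = -440 + 47 = -393$)
$f = - \frac{393}{5}$ ($f = \frac{1}{5} \left(-393\right) = - \frac{393}{5} \approx -78.6$)
$\left(x{\left(-163,\frac{1}{-215 + \left(-1\right) 4 \cdot 3} \right)} + f\right) \left(-21493 + 33717\right) = \left(-121 - \frac{393}{5}\right) \left(-21493 + 33717\right) = \left(- \frac{998}{5}\right) 12224 = - \frac{12199552}{5}$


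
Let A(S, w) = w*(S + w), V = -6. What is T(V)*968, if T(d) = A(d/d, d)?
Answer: 29040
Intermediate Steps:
T(d) = d*(1 + d) (T(d) = d*(d/d + d) = d*(1 + d))
T(V)*968 = -6*(1 - 6)*968 = -6*(-5)*968 = 30*968 = 29040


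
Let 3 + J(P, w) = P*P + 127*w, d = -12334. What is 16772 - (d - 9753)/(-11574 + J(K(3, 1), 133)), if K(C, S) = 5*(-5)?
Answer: 99630995/5939 ≈ 16776.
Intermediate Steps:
K(C, S) = -25
J(P, w) = -3 + P² + 127*w (J(P, w) = -3 + (P*P + 127*w) = -3 + (P² + 127*w) = -3 + P² + 127*w)
16772 - (d - 9753)/(-11574 + J(K(3, 1), 133)) = 16772 - (-12334 - 9753)/(-11574 + (-3 + (-25)² + 127*133)) = 16772 - (-22087)/(-11574 + (-3 + 625 + 16891)) = 16772 - (-22087)/(-11574 + 17513) = 16772 - (-22087)/5939 = 16772 - 1*(-22087/5939) = 16772 + 22087/5939 = 99630995/5939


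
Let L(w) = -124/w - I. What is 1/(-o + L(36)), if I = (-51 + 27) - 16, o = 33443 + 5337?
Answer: -9/348691 ≈ -2.5811e-5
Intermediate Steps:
o = 38780
I = -40 (I = -24 - 16 = -40)
L(w) = 40 - 124/w (L(w) = -124/w - 1*(-40) = -124/w + 40 = 40 - 124/w)
1/(-o + L(36)) = 1/(-1*38780 + (40 - 124/36)) = 1/(-38780 + (40 - 124*1/36)) = 1/(-38780 + (40 - 31/9)) = 1/(-38780 + 329/9) = 1/(-348691/9) = -9/348691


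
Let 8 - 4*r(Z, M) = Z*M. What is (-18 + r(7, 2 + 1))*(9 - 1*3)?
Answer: -255/2 ≈ -127.50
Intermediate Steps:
r(Z, M) = 2 - M*Z/4 (r(Z, M) = 2 - Z*M/4 = 2 - M*Z/4)
(-18 + r(7, 2 + 1))*(9 - 1*3) = (-18 + (2 - ¼*(2 + 1)*7))*(9 - 1*3) = (-18 + (2 - ¼*3*7))*(9 - 3) = (-18 + (2 - 21/4))*6 = (-18 - 13/4)*6 = -85/4*6 = -255/2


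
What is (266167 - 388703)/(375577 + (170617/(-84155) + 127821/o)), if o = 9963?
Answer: -34246208722680/104968811339663 ≈ -0.32625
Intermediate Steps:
(266167 - 388703)/(375577 + (170617/(-84155) + 127821/o)) = (266167 - 388703)/(375577 + (170617/(-84155) + 127821/9963)) = -122536/(375577 + (170617*(-1/84155) + 127821*(1/9963))) = -122536/(375577 + (-170617/84155 + 42607/3321)) = -122536/(375577 + 3018973028/279478755) = -122536/104968811339663/279478755 = -122536*279478755/104968811339663 = -34246208722680/104968811339663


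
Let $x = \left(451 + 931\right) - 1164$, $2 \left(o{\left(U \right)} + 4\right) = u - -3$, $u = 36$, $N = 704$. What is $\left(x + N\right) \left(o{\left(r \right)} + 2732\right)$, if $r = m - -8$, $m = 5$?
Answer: $2533195$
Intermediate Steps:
$r = 13$ ($r = 5 - -8 = 5 + 8 = 13$)
$o{\left(U \right)} = \frac{31}{2}$ ($o{\left(U \right)} = -4 + \frac{36 - -3}{2} = -4 + \frac{36 + 3}{2} = -4 + \frac{1}{2} \cdot 39 = -4 + \frac{39}{2} = \frac{31}{2}$)
$x = 218$ ($x = 1382 - 1164 = 218$)
$\left(x + N\right) \left(o{\left(r \right)} + 2732\right) = \left(218 + 704\right) \left(\frac{31}{2} + 2732\right) = 922 \cdot \frac{5495}{2} = 2533195$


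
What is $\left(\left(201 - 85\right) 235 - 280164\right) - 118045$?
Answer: $-370949$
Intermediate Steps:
$\left(\left(201 - 85\right) 235 - 280164\right) - 118045 = \left(116 \cdot 235 - 280164\right) - 118045 = \left(27260 - 280164\right) - 118045 = -252904 - 118045 = -370949$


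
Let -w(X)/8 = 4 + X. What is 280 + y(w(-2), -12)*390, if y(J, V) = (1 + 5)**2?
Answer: 14320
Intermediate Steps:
w(X) = -32 - 8*X (w(X) = -8*(4 + X) = -32 - 8*X)
y(J, V) = 36 (y(J, V) = 6**2 = 36)
280 + y(w(-2), -12)*390 = 280 + 36*390 = 280 + 14040 = 14320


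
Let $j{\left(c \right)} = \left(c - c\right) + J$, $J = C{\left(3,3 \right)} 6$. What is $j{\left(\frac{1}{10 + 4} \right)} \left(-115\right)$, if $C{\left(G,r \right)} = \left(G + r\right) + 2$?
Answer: $-5520$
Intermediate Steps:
$C{\left(G,r \right)} = 2 + G + r$
$J = 48$ ($J = \left(2 + 3 + 3\right) 6 = 8 \cdot 6 = 48$)
$j{\left(c \right)} = 48$ ($j{\left(c \right)} = \left(c - c\right) + 48 = 0 + 48 = 48$)
$j{\left(\frac{1}{10 + 4} \right)} \left(-115\right) = 48 \left(-115\right) = -5520$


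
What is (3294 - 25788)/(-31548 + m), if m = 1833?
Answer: 7498/9905 ≈ 0.75699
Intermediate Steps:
(3294 - 25788)/(-31548 + m) = (3294 - 25788)/(-31548 + 1833) = -22494/(-29715) = -22494*(-1/29715) = 7498/9905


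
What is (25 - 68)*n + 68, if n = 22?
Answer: -878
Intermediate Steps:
(25 - 68)*n + 68 = (25 - 68)*22 + 68 = -43*22 + 68 = -946 + 68 = -878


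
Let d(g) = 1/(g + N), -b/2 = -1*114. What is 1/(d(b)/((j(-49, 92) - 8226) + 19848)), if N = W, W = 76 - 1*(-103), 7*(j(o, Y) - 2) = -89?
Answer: 33080553/7 ≈ 4.7258e+6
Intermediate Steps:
j(o, Y) = -75/7 (j(o, Y) = 2 + (1/7)*(-89) = 2 - 89/7 = -75/7)
W = 179 (W = 76 + 103 = 179)
b = 228 (b = -(-2)*114 = -2*(-114) = 228)
N = 179
d(g) = 1/(179 + g) (d(g) = 1/(g + 179) = 1/(179 + g))
1/(d(b)/((j(-49, 92) - 8226) + 19848)) = 1/(1/((179 + 228)*((-75/7 - 8226) + 19848))) = 1/(1/(407*(-57657/7 + 19848))) = 1/(1/(407*(81279/7))) = 1/((1/407)*(7/81279)) = 1/(7/33080553) = 33080553/7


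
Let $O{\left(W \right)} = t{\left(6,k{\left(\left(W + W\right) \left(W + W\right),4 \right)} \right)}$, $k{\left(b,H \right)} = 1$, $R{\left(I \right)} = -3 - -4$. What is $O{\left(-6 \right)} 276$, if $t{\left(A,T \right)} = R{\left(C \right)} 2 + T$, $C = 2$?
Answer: $828$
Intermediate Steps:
$R{\left(I \right)} = 1$ ($R{\left(I \right)} = -3 + 4 = 1$)
$t{\left(A,T \right)} = 2 + T$ ($t{\left(A,T \right)} = 1 \cdot 2 + T = 2 + T$)
$O{\left(W \right)} = 3$ ($O{\left(W \right)} = 2 + 1 = 3$)
$O{\left(-6 \right)} 276 = 3 \cdot 276 = 828$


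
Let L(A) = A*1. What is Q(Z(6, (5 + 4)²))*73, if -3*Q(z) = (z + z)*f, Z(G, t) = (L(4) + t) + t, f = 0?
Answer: 0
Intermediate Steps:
L(A) = A
Z(G, t) = 4 + 2*t (Z(G, t) = (4 + t) + t = 4 + 2*t)
Q(z) = 0 (Q(z) = -(z + z)*0/3 = -2*z*0/3 = -⅓*0 = 0)
Q(Z(6, (5 + 4)²))*73 = 0*73 = 0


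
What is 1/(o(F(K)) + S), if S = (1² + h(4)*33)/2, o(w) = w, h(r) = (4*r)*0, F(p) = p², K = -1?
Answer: ⅔ ≈ 0.66667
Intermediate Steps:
h(r) = 0
S = ½ (S = (1² + 0*33)/2 = (1 + 0)*(½) = 1*(½) = ½ ≈ 0.50000)
1/(o(F(K)) + S) = 1/((-1)² + ½) = 1/(1 + ½) = 1/(3/2) = ⅔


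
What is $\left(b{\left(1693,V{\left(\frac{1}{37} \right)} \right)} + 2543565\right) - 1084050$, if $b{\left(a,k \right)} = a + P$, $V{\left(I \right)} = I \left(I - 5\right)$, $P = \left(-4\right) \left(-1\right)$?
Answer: $1461212$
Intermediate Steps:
$P = 4$
$V{\left(I \right)} = I \left(-5 + I\right)$
$b{\left(a,k \right)} = 4 + a$ ($b{\left(a,k \right)} = a + 4 = 4 + a$)
$\left(b{\left(1693,V{\left(\frac{1}{37} \right)} \right)} + 2543565\right) - 1084050 = \left(\left(4 + 1693\right) + 2543565\right) - 1084050 = \left(1697 + 2543565\right) - 1084050 = 2545262 - 1084050 = 1461212$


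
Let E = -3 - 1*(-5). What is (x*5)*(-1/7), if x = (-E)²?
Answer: -20/7 ≈ -2.8571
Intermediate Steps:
E = 2 (E = -3 + 5 = 2)
x = 4 (x = (-1*2)² = (-2)² = 4)
(x*5)*(-1/7) = (4*5)*(-1/7) = 20*(-1*⅐) = 20*(-⅐) = -20/7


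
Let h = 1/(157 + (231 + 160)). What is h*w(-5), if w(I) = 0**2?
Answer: 0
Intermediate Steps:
w(I) = 0
h = 1/548 (h = 1/(157 + 391) = 1/548 ≈ 0.0018248)
h*w(-5) = (1/548)*0 = 0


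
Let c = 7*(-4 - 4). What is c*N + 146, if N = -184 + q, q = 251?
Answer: -3606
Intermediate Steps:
c = -56 (c = 7*(-8) = -56)
N = 67 (N = -184 + 251 = 67)
c*N + 146 = -56*67 + 146 = -3752 + 146 = -3606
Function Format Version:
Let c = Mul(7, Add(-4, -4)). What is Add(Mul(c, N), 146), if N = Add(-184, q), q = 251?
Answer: -3606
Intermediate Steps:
c = -56 (c = Mul(7, -8) = -56)
N = 67 (N = Add(-184, 251) = 67)
Add(Mul(c, N), 146) = Add(Mul(-56, 67), 146) = Add(-3752, 146) = -3606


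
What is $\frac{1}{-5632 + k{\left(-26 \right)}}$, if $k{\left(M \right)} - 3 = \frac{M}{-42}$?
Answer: $- \frac{21}{118196} \approx -0.00017767$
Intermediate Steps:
$k{\left(M \right)} = 3 - \frac{M}{42}$ ($k{\left(M \right)} = 3 + \frac{M}{-42} = 3 + M \left(- \frac{1}{42}\right) = 3 - \frac{M}{42}$)
$\frac{1}{-5632 + k{\left(-26 \right)}} = \frac{1}{-5632 + \left(3 - - \frac{13}{21}\right)} = \frac{1}{-5632 + \left(3 + \frac{13}{21}\right)} = \frac{1}{-5632 + \frac{76}{21}} = \frac{1}{- \frac{118196}{21}} = - \frac{21}{118196}$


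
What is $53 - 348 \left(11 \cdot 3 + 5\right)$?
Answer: $-13171$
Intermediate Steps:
$53 - 348 \left(11 \cdot 3 + 5\right) = 53 - 348 \left(33 + 5\right) = 53 - 13224 = -13171$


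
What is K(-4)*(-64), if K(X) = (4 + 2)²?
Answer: -2304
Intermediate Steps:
K(X) = 36 (K(X) = 6² = 36)
K(-4)*(-64) = 36*(-64) = -2304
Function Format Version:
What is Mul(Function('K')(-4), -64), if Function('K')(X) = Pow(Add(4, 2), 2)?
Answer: -2304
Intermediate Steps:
Function('K')(X) = 36 (Function('K')(X) = Pow(6, 2) = 36)
Mul(Function('K')(-4), -64) = Mul(36, -64) = -2304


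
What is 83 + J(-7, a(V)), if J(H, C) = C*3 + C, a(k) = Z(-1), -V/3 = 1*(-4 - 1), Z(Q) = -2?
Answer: 75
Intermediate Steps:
V = 15 (V = -3*(-4 - 1) = -3*(-5) = 15)
a(k) = -2
J(H, C) = 4*C (J(H, C) = 3*C + C = 4*C)
83 + J(-7, a(V)) = 83 + 4*(-2) = 83 - 8 = 75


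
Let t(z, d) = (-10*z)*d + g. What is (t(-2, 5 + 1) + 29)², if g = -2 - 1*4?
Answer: 20449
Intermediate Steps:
g = -6 (g = -2 - 4 = -6)
t(z, d) = -6 - 10*d*z (t(z, d) = (-10*z)*d - 6 = -10*d*z - 6 = -6 - 10*d*z)
(t(-2, 5 + 1) + 29)² = ((-6 - 10*(5 + 1)*(-2)) + 29)² = ((-6 - 10*6*(-2)) + 29)² = ((-6 + 120) + 29)² = (114 + 29)² = 143² = 20449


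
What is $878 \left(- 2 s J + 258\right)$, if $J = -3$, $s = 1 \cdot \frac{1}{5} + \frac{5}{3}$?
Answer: $\frac{1181788}{5} \approx 2.3636 \cdot 10^{5}$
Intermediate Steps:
$s = \frac{28}{15}$ ($s = 1 \cdot \frac{1}{5} + 5 \cdot \frac{1}{3} = \frac{1}{5} + \frac{5}{3} = \frac{28}{15} \approx 1.8667$)
$878 \left(- 2 s J + 258\right) = 878 \left(\left(-2\right) \frac{28}{15} \left(-3\right) + 258\right) = 878 \left(\left(- \frac{56}{15}\right) \left(-3\right) + 258\right) = 878 \left(\frac{56}{5} + 258\right) = 878 \cdot \frac{1346}{5} = \frac{1181788}{5}$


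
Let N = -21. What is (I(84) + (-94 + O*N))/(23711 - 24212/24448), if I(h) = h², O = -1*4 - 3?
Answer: 43450208/144915579 ≈ 0.29983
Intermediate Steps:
O = -7 (O = -4 - 3 = -7)
(I(84) + (-94 + O*N))/(23711 - 24212/24448) = (84² + (-94 - 7*(-21)))/(23711 - 24212/24448) = (7056 + (-94 + 147))/(23711 - 24212*1/24448) = (7056 + 53)/(23711 - 6053/6112) = 7109/(144915579/6112) = 7109*(6112/144915579) = 43450208/144915579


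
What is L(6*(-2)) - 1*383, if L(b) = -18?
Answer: -401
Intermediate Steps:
L(6*(-2)) - 1*383 = -18 - 1*383 = -18 - 383 = -401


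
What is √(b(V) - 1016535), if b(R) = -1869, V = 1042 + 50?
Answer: 6*I*√28289 ≈ 1009.2*I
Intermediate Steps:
V = 1092
√(b(V) - 1016535) = √(-1869 - 1016535) = √(-1018404) = 6*I*√28289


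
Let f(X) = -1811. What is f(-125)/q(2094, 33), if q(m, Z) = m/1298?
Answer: -1175339/1047 ≈ -1122.6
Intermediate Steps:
q(m, Z) = m/1298 (q(m, Z) = m*(1/1298) = m/1298)
f(-125)/q(2094, 33) = -1811/((1/1298)*2094) = -1811/1047/649 = -1811*649/1047 = -1175339/1047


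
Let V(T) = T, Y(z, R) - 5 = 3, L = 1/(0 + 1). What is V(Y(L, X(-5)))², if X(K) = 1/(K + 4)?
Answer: 64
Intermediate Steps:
X(K) = 1/(4 + K)
L = 1 (L = 1/1 = 1)
Y(z, R) = 8 (Y(z, R) = 5 + 3 = 8)
V(Y(L, X(-5)))² = 8² = 64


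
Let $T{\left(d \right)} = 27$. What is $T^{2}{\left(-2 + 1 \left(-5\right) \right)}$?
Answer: $729$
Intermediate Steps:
$T^{2}{\left(-2 + 1 \left(-5\right) \right)} = 27^{2} = 729$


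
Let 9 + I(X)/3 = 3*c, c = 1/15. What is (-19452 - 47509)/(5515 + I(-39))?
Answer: -334805/27443 ≈ -12.200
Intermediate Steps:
c = 1/15 ≈ 0.066667
I(X) = -132/5 (I(X) = -27 + 3*(3*(1/15)) = -27 + 3*(⅕) = -27 + ⅗ = -132/5)
(-19452 - 47509)/(5515 + I(-39)) = (-19452 - 47509)/(5515 - 132/5) = -66961/27443/5 = -66961*5/27443 = -334805/27443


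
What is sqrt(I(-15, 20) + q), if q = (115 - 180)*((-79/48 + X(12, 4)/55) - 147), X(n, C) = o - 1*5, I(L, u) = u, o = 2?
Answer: sqrt(168760581)/132 ≈ 98.415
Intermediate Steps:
X(n, C) = -3 (X(n, C) = 2 - 1*5 = 2 - 5 = -3)
q = 5103397/528 (q = (115 - 180)*((-79/48 - 3/55) - 147) = -65*((-79*1/48 - 3*1/55) - 147) = -65*((-79/48 - 3/55) - 147) = -65*(-4489/2640 - 147) = -65*(-392569/2640) = 5103397/528 ≈ 9665.5)
sqrt(I(-15, 20) + q) = sqrt(20 + 5103397/528) = sqrt(5113957/528) = sqrt(168760581)/132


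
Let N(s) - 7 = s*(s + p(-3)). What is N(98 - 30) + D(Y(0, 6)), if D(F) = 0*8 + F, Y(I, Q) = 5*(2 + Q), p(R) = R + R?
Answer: 4263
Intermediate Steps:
p(R) = 2*R
Y(I, Q) = 10 + 5*Q
N(s) = 7 + s*(-6 + s) (N(s) = 7 + s*(s + 2*(-3)) = 7 + s*(s - 6) = 7 + s*(-6 + s))
D(F) = F (D(F) = 0 + F = F)
N(98 - 30) + D(Y(0, 6)) = (7 + (98 - 30)² - 6*(98 - 30)) + (10 + 5*6) = (7 + 68² - 6*68) + (10 + 30) = (7 + 4624 - 408) + 40 = 4223 + 40 = 4263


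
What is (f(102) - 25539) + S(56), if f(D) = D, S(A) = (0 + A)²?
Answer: -22301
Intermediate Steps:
S(A) = A²
(f(102) - 25539) + S(56) = (102 - 25539) + 56² = -25437 + 3136 = -22301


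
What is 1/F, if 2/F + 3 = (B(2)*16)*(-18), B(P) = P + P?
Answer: -1155/2 ≈ -577.50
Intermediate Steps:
B(P) = 2*P
F = -2/1155 (F = 2/(-3 + ((2*2)*16)*(-18)) = 2/(-3 + (4*16)*(-18)) = 2/(-3 + 64*(-18)) = 2/(-3 - 1152) = 2/(-1155) = 2*(-1/1155) = -2/1155 ≈ -0.0017316)
1/F = 1/(-2/1155) = -1155/2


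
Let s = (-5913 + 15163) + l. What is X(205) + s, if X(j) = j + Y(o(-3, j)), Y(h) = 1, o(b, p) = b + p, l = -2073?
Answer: 7383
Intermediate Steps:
X(j) = 1 + j (X(j) = j + 1 = 1 + j)
s = 7177 (s = (-5913 + 15163) - 2073 = 9250 - 2073 = 7177)
X(205) + s = (1 + 205) + 7177 = 206 + 7177 = 7383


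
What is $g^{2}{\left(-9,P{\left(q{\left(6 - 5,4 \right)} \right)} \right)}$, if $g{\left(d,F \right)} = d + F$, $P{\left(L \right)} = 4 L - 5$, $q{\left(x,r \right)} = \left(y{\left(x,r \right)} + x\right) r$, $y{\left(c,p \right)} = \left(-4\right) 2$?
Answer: $15876$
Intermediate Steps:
$y{\left(c,p \right)} = -8$
$q{\left(x,r \right)} = r \left(-8 + x\right)$ ($q{\left(x,r \right)} = \left(-8 + x\right) r = r \left(-8 + x\right)$)
$P{\left(L \right)} = -5 + 4 L$
$g{\left(d,F \right)} = F + d$
$g^{2}{\left(-9,P{\left(q{\left(6 - 5,4 \right)} \right)} \right)} = \left(\left(-5 + 4 \cdot 4 \left(-8 + \left(6 - 5\right)\right)\right) - 9\right)^{2} = \left(\left(-5 + 4 \cdot 4 \left(-8 + 1\right)\right) - 9\right)^{2} = \left(\left(-5 + 4 \cdot 4 \left(-7\right)\right) - 9\right)^{2} = \left(\left(-5 + 4 \left(-28\right)\right) - 9\right)^{2} = \left(\left(-5 - 112\right) - 9\right)^{2} = \left(-117 - 9\right)^{2} = \left(-126\right)^{2} = 15876$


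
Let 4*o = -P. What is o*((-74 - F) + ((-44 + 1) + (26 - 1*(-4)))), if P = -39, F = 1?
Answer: -858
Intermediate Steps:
o = 39/4 (o = (-1*(-39))/4 = (¼)*39 = 39/4 ≈ 9.7500)
o*((-74 - F) + ((-44 + 1) + (26 - 1*(-4)))) = 39*((-74 - 1*1) + ((-44 + 1) + (26 - 1*(-4))))/4 = 39*((-74 - 1) + (-43 + (26 + 4)))/4 = 39*(-75 + (-43 + 30))/4 = 39*(-75 - 13)/4 = (39/4)*(-88) = -858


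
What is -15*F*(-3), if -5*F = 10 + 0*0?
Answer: -90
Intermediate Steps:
F = -2 (F = -(10 + 0*0)/5 = -(10 + 0)/5 = -⅕*10 = -2)
-15*F*(-3) = -15*(-2)*(-3) = 30*(-3) = -90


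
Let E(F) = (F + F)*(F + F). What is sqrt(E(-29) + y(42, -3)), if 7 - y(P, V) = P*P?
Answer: sqrt(1607) ≈ 40.087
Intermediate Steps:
y(P, V) = 7 - P**2 (y(P, V) = 7 - P*P = 7 - P**2)
E(F) = 4*F**2 (E(F) = (2*F)*(2*F) = 4*F**2)
sqrt(E(-29) + y(42, -3)) = sqrt(4*(-29)**2 + (7 - 1*42**2)) = sqrt(4*841 + (7 - 1*1764)) = sqrt(3364 + (7 - 1764)) = sqrt(3364 - 1757) = sqrt(1607)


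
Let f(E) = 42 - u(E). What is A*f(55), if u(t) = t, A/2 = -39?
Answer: 1014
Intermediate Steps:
A = -78 (A = 2*(-39) = -78)
f(E) = 42 - E
A*f(55) = -78*(42 - 1*55) = -78*(42 - 55) = -78*(-13) = 1014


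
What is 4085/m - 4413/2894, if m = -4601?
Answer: -747121/309658 ≈ -2.4127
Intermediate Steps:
4085/m - 4413/2894 = 4085/(-4601) - 4413/2894 = 4085*(-1/4601) - 4413*1/2894 = -95/107 - 4413/2894 = -747121/309658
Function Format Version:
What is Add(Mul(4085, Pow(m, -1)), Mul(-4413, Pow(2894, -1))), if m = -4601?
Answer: Rational(-747121, 309658) ≈ -2.4127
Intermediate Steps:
Add(Mul(4085, Pow(m, -1)), Mul(-4413, Pow(2894, -1))) = Add(Mul(4085, Pow(-4601, -1)), Mul(-4413, Pow(2894, -1))) = Add(Mul(4085, Rational(-1, 4601)), Mul(-4413, Rational(1, 2894))) = Add(Rational(-95, 107), Rational(-4413, 2894)) = Rational(-747121, 309658)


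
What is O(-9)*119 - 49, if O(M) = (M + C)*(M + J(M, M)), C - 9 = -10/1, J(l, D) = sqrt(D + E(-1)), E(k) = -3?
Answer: 10661 - 2380*I*sqrt(3) ≈ 10661.0 - 4122.3*I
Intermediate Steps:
J(l, D) = sqrt(-3 + D) (J(l, D) = sqrt(D - 3) = sqrt(-3 + D))
C = -1 (C = 9 - 10/1 = 9 - 10*1 = 9 - 10 = -1)
O(M) = (-1 + M)*(M + sqrt(-3 + M)) (O(M) = (M - 1)*(M + sqrt(-3 + M)) = (-1 + M)*(M + sqrt(-3 + M)))
O(-9)*119 - 49 = ((-9)**2 - 1*(-9) - sqrt(-3 - 9) - 9*sqrt(-3 - 9))*119 - 49 = (81 + 9 - sqrt(-12) - 18*I*sqrt(3))*119 - 49 = (81 + 9 - 2*I*sqrt(3) - 18*I*sqrt(3))*119 - 49 = (90 - 20*I*sqrt(3))*119 - 49 = (10710 - 2380*I*sqrt(3)) - 49 = 10661 - 2380*I*sqrt(3)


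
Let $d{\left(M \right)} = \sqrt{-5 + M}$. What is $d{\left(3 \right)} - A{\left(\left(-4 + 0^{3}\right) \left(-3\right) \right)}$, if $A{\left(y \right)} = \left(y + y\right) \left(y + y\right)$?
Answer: $-576 + i \sqrt{2} \approx -576.0 + 1.4142 i$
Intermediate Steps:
$A{\left(y \right)} = 4 y^{2}$ ($A{\left(y \right)} = 2 y 2 y = 4 y^{2}$)
$d{\left(3 \right)} - A{\left(\left(-4 + 0^{3}\right) \left(-3\right) \right)} = \sqrt{-5 + 3} - 4 \left(\left(-4 + 0^{3}\right) \left(-3\right)\right)^{2} = \sqrt{-2} - 4 \left(\left(-4 + 0\right) \left(-3\right)\right)^{2} = i \sqrt{2} - 4 \left(\left(-4\right) \left(-3\right)\right)^{2} = i \sqrt{2} - 4 \cdot 12^{2} = i \sqrt{2} - 4 \cdot 144 = i \sqrt{2} - 576 = -576 + i \sqrt{2}$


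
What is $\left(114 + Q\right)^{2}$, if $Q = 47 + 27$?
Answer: $35344$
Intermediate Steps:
$Q = 74$
$\left(114 + Q\right)^{2} = \left(114 + 74\right)^{2} = 188^{2} = 35344$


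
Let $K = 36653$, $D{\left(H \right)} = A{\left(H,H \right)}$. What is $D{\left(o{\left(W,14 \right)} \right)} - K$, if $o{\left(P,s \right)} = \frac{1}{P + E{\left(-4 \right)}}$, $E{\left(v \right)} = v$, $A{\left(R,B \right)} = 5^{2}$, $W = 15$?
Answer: $-36628$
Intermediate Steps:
$A{\left(R,B \right)} = 25$
$o{\left(P,s \right)} = \frac{1}{-4 + P}$ ($o{\left(P,s \right)} = \frac{1}{P - 4} = \frac{1}{-4 + P}$)
$D{\left(H \right)} = 25$
$D{\left(o{\left(W,14 \right)} \right)} - K = 25 - 36653 = -36628$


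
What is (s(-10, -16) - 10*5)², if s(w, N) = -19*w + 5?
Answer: 21025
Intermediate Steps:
s(w, N) = 5 - 19*w
(s(-10, -16) - 10*5)² = ((5 - 19*(-10)) - 10*5)² = ((5 + 190) - 50)² = (195 - 50)² = 145² = 21025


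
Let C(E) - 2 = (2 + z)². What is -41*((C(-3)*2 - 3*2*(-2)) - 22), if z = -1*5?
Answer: -492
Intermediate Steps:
z = -5
C(E) = 11 (C(E) = 2 + (2 - 5)² = 2 + (-3)² = 2 + 9 = 11)
-41*((C(-3)*2 - 3*2*(-2)) - 22) = -41*((11*2 - 3*2*(-2)) - 22) = -41*((22 - 6*(-2)) - 22) = -41*((22 + 12) - 22) = -41*(34 - 22) = -41*12 = -492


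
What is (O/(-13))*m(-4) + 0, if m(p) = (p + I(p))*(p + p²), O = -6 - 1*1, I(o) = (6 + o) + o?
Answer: -504/13 ≈ -38.769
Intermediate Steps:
I(o) = 6 + 2*o
O = -7 (O = -6 - 1 = -7)
m(p) = (6 + 3*p)*(p + p²) (m(p) = (p + (6 + 2*p))*(p + p²) = (6 + 3*p)*(p + p²))
(O/(-13))*m(-4) + 0 = (-7/(-13))*(3*(-4)*(2 + (-4)² + 3*(-4))) + 0 = (-7*(-1/13))*(3*(-4)*(2 + 16 - 12)) + 0 = 7*(3*(-4)*6)/13 + 0 = (7/13)*(-72) + 0 = -504/13 + 0 = -504/13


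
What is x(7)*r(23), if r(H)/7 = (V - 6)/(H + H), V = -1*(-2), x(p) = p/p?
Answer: -14/23 ≈ -0.60870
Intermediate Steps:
x(p) = 1
V = 2
r(H) = -14/H (r(H) = 7*((2 - 6)/(H + H)) = 7*(-4*1/(2*H)) = 7*(-2/H) = -14/H)
x(7)*r(23) = 1*(-14/23) = -14/23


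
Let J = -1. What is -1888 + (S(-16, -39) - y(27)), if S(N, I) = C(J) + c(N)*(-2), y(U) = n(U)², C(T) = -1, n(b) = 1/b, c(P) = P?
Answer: -1353754/729 ≈ -1857.0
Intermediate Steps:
y(U) = U⁻² (y(U) = (1/U)² = U⁻²)
S(N, I) = -1 - 2*N (S(N, I) = -1 + N*(-2) = -1 - 2*N)
-1888 + (S(-16, -39) - y(27)) = -1888 + ((-1 - 2*(-16)) - 1/27²) = -1888 + ((-1 + 32) - 1*1/729) = -1888 + (31 - 1/729) = -1888 + 22598/729 = -1353754/729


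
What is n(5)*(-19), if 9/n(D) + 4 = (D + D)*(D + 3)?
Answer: -9/4 ≈ -2.2500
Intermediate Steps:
n(D) = 9/(-4 + 2*D*(3 + D)) (n(D) = 9/(-4 + (D + D)*(D + 3)) = 9/(-4 + (2*D)*(3 + D)) = 9/(-4 + 2*D*(3 + D)))
n(5)*(-19) = (9/(2*(-2 + 5² + 3*5)))*(-19) = (9/(2*(-2 + 25 + 15)))*(-19) = ((9/2)/38)*(-19) = ((9/2)*(1/38))*(-19) = (9/76)*(-19) = -9/4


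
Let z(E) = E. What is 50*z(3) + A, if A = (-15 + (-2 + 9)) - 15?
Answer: 127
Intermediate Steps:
A = -23 (A = (-15 + 7) - 15 = -8 - 15 = -23)
50*z(3) + A = 50*3 - 23 = 150 - 23 = 127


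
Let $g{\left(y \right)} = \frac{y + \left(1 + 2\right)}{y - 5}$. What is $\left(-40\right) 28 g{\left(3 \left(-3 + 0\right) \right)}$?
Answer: $-480$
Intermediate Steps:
$g{\left(y \right)} = \frac{3 + y}{-5 + y}$ ($g{\left(y \right)} = \frac{y + 3}{-5 + y} = \frac{3 + y}{-5 + y}$)
$\left(-40\right) 28 g{\left(3 \left(-3 + 0\right) \right)} = \left(-40\right) 28 \frac{3 + 3 \left(-3 + 0\right)}{-5 + 3 \left(-3 + 0\right)} = - 1120 \frac{3 + 3 \left(-3\right)}{-5 + 3 \left(-3\right)} = - 1120 \frac{3 - 9}{-5 - 9} = - 1120 \frac{1}{-14} \left(-6\right) = - 1120 \left(\left(- \frac{1}{14}\right) \left(-6\right)\right) = \left(-1120\right) \frac{3}{7} = -480$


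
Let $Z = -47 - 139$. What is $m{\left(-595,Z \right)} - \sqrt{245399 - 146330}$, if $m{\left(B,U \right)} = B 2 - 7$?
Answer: $-1197 - \sqrt{99069} \approx -1511.8$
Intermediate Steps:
$Z = -186$
$m{\left(B,U \right)} = -7 + 2 B$ ($m{\left(B,U \right)} = 2 B - 7 = -7 + 2 B$)
$m{\left(-595,Z \right)} - \sqrt{245399 - 146330} = \left(-7 + 2 \left(-595\right)\right) - \sqrt{245399 - 146330} = \left(-7 - 1190\right) - \sqrt{99069} = -1197 - \sqrt{99069}$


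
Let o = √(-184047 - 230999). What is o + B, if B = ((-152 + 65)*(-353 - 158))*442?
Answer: 19649994 + I*√415046 ≈ 1.965e+7 + 644.24*I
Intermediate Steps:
B = 19649994 (B = -87*(-511)*442 = 44457*442 = 19649994)
o = I*√415046 (o = √(-415046) = I*√415046 ≈ 644.24*I)
o + B = I*√415046 + 19649994 = 19649994 + I*√415046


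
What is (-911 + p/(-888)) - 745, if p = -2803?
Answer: -1467725/888 ≈ -1652.8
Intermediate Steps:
(-911 + p/(-888)) - 745 = (-911 - 2803/(-888)) - 745 = (-911 - 2803*(-1/888)) - 745 = (-911 + 2803/888) - 745 = -806165/888 - 745 = -1467725/888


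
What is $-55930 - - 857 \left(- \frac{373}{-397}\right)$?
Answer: $- \frac{21884549}{397} \approx -55125.0$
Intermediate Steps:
$-55930 - - 857 \left(- \frac{373}{-397}\right) = -55930 - - 857 \left(\left(-373\right) \left(- \frac{1}{397}\right)\right) = -55930 - \left(-857\right) \frac{373}{397} = -55930 - - \frac{319661}{397} = -55930 + \frac{319661}{397} = - \frac{21884549}{397}$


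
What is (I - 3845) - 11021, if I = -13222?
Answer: -28088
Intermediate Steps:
(I - 3845) - 11021 = (-13222 - 3845) - 11021 = -17067 - 11021 = -28088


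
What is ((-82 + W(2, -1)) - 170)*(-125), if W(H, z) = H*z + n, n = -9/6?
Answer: 63875/2 ≈ 31938.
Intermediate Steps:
n = -3/2 (n = -9*⅙ = -3/2 ≈ -1.5000)
W(H, z) = -3/2 + H*z (W(H, z) = H*z - 3/2 = -3/2 + H*z)
((-82 + W(2, -1)) - 170)*(-125) = ((-82 + (-3/2 + 2*(-1))) - 170)*(-125) = ((-82 + (-3/2 - 2)) - 170)*(-125) = ((-82 - 7/2) - 170)*(-125) = (-171/2 - 170)*(-125) = -511/2*(-125) = 63875/2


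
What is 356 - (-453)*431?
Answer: 195599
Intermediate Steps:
356 - (-453)*431 = 356 - 453*(-431) = 356 + 195243 = 195599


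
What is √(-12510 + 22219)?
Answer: √9709 ≈ 98.534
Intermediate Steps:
√(-12510 + 22219) = √9709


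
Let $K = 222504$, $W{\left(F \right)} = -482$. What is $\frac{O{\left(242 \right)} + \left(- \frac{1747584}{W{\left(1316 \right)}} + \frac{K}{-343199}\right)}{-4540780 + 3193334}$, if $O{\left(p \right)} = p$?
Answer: $- \frac{159923484611}{55724275430357} \approx -0.0028699$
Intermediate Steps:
$\frac{O{\left(242 \right)} + \left(- \frac{1747584}{W{\left(1316 \right)}} + \frac{K}{-343199}\right)}{-4540780 + 3193334} = \frac{242 + \left(- \frac{1747584}{-482} + \frac{222504}{-343199}\right)}{-4540780 + 3193334} = \frac{242 + \left(\left(-1747584\right) \left(- \frac{1}{482}\right) + 222504 \left(- \frac{1}{343199}\right)\right)}{-1347446} = \left(242 + \left(\frac{873792}{241} - \frac{222504}{343199}\right)\right) \left(- \frac{1}{1347446}\right) = \left(242 + \frac{299830917144}{82710959}\right) \left(- \frac{1}{1347446}\right) = \frac{319846969222}{82710959} \left(- \frac{1}{1347446}\right) = - \frac{159923484611}{55724275430357}$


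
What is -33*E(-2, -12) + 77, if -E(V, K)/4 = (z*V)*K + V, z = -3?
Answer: -9691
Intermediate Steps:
E(V, K) = -4*V + 12*K*V (E(V, K) = -4*((-3*V)*K + V) = -4*(-3*K*V + V) = -4*(V - 3*K*V) = -4*V + 12*K*V)
-33*E(-2, -12) + 77 = -132*(-2)*(-1 + 3*(-12)) + 77 = -132*(-2)*(-1 - 36) + 77 = -132*(-2)*(-37) + 77 = -33*296 + 77 = -9768 + 77 = -9691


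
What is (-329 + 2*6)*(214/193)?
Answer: -67838/193 ≈ -351.49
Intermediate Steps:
(-329 + 2*6)*(214/193) = (-329 + 12)*(214*(1/193)) = -317*214/193 = -67838/193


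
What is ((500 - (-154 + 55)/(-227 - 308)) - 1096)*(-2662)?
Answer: 849068858/535 ≈ 1.5870e+6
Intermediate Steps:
((500 - (-154 + 55)/(-227 - 308)) - 1096)*(-2662) = ((500 - (-99)/(-535)) - 1096)*(-2662) = ((500 - (-99)*(-1)/535) - 1096)*(-2662) = ((500 - 1*99/535) - 1096)*(-2662) = ((500 - 99/535) - 1096)*(-2662) = (267401/535 - 1096)*(-2662) = -318959/535*(-2662) = 849068858/535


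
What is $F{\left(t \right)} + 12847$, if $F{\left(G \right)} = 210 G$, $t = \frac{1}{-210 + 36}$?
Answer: $\frac{372528}{29} \approx 12846.0$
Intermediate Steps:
$t = - \frac{1}{174}$ ($t = \frac{1}{-174} = - \frac{1}{174} \approx -0.0057471$)
$F{\left(t \right)} + 12847 = 210 \left(- \frac{1}{174}\right) + 12847 = - \frac{35}{29} + 12847 = \frac{372528}{29}$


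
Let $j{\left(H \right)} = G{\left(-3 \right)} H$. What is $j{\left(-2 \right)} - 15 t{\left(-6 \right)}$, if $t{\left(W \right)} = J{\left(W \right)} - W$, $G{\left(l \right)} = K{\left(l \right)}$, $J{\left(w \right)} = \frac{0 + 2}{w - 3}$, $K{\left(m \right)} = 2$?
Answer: $- \frac{272}{3} \approx -90.667$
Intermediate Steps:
$J{\left(w \right)} = \frac{2}{-3 + w}$
$G{\left(l \right)} = 2$
$t{\left(W \right)} = - W + \frac{2}{-3 + W}$ ($t{\left(W \right)} = \frac{2}{-3 + W} - W = - W + \frac{2}{-3 + W}$)
$j{\left(H \right)} = 2 H$
$j{\left(-2 \right)} - 15 t{\left(-6 \right)} = 2 \left(-2\right) - 15 \frac{2 - - 6 \left(-3 - 6\right)}{-3 - 6} = -4 - 15 \frac{2 - \left(-6\right) \left(-9\right)}{-9} = -4 - 15 \left(- \frac{2 - 54}{9}\right) = -4 - 15 \left(\left(- \frac{1}{9}\right) \left(-52\right)\right) = -4 - \frac{260}{3} = - \frac{272}{3}$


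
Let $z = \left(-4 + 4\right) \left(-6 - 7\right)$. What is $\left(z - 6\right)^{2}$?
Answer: $36$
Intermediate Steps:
$z = 0$ ($z = 0 \left(-13\right) = 0$)
$\left(z - 6\right)^{2} = \left(0 - 6\right)^{2} = \left(-6\right)^{2} = 36$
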